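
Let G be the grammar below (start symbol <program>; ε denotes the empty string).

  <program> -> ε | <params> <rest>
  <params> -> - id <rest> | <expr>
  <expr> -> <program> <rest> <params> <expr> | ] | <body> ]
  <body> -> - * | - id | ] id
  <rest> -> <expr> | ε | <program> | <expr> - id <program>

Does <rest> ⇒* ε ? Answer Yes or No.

Yes

<rest> has an ε-production, so <rest> ⇒ ε.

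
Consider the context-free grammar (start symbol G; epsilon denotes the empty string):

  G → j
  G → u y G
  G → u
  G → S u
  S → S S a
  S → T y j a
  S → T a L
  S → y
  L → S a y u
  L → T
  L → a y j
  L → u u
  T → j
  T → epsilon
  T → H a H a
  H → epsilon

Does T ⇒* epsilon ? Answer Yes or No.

T has an epsilon-production, so T ⇒ epsilon.

Yes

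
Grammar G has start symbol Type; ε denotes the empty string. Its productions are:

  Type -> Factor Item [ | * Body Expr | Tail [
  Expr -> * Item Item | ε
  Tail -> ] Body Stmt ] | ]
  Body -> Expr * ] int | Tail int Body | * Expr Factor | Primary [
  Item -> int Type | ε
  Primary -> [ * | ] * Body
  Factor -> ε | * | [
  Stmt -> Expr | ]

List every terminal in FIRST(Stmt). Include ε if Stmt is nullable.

{ *, ], ε }

From Stmt -> Expr: add FIRST(Expr) = { *, ε } (including ε since Expr is nullable).
Stmt -> ] contributes {]}.
Union: FIRST(Stmt) = { *, ], ε }.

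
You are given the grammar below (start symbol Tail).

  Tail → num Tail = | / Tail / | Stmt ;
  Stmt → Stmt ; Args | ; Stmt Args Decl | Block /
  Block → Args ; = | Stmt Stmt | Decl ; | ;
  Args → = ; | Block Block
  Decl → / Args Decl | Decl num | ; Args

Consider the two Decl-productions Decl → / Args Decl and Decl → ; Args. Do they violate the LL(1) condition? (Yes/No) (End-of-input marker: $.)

No

FIRST(/ Args Decl) = { / } and FIRST(; Args) = { ; }.
The FIRST sets are disjoint and neither alternative is nullable — no conflict.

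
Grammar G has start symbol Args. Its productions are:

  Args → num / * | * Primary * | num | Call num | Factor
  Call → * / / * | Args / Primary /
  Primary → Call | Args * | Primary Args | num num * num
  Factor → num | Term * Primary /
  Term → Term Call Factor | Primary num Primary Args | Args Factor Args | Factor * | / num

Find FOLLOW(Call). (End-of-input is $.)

{ *, /, num }

In Args → Call num: add FIRST(num) = { num }.
In Primary → Call: Call is at the end, add FOLLOW(Primary) = { *, /, num }.
In Term → Term Call Factor: add FIRST(Factor) = { *, /, num }.
Union: FOLLOW(Call) = { *, /, num }.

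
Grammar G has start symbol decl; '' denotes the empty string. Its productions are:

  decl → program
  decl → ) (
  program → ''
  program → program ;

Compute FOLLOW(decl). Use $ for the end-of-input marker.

{ $ }

decl is the start symbol, so $ ∈ FOLLOW(decl).
Union: FOLLOW(decl) = { $ }.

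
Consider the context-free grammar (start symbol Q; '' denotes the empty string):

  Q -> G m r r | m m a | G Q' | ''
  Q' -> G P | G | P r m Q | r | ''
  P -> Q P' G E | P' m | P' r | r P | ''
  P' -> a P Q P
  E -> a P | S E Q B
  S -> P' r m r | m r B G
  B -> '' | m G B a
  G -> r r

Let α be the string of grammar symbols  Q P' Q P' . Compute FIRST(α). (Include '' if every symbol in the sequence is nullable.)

{ a, m, r }

Add FIRST(Q)\{''} = { m, r }; Q is nullable, continue.
Add FIRST(P') = { a }; P' is not nullable, stop.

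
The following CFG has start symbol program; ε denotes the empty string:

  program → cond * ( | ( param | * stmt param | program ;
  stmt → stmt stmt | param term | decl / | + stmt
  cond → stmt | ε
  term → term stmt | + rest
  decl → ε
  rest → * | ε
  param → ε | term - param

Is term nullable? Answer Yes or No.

No

Nullable nonterminals: cond, decl, param, rest.
No production of term has an RHS whose symbols are all nullable, so term is not nullable.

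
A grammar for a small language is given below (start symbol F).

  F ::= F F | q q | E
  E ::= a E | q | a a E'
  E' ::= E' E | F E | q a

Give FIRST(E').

{ a, q }

From E' ::= E' E: add FIRST(E') = { a, q }.
From E' ::= F E: add FIRST(F) = { a, q }.
E' ::= q a contributes {q}.
Union: FIRST(E') = { a, q }.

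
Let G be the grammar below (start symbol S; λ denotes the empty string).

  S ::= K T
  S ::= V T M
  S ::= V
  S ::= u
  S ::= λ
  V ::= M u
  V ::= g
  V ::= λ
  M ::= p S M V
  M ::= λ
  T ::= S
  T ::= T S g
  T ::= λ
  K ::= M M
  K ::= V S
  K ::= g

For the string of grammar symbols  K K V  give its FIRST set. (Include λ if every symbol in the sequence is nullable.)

{ g, p, u, λ }

Add FIRST(K)\{λ} = { g, p, u }; K is nullable, continue.
Add FIRST(K)\{λ} = { g, p, u }; K is nullable, continue.
Add FIRST(V)\{λ} = { g, p, u }; V is nullable, continue.
Every symbol is nullable, so include λ.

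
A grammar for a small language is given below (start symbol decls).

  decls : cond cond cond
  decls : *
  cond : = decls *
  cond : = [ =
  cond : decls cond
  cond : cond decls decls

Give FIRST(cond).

{ *, = }

cond : = decls * contributes {=}.
cond : = [ = contributes {=}.
From cond : decls cond: add FIRST(decls) = { *, = }.
From cond : cond decls decls: add FIRST(cond) = { *, = }.
Union: FIRST(cond) = { *, = }.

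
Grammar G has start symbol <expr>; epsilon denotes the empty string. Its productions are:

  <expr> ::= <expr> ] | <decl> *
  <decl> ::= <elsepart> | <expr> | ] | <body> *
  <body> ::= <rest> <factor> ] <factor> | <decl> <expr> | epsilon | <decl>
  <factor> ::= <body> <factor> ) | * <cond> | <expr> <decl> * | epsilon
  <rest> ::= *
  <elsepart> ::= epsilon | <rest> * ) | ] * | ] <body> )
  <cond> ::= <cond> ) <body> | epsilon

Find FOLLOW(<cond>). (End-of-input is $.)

In <factor> ::= * <cond>: <cond> is at the end, add FOLLOW(<factor>) = { ), *, ] }.
In <cond> ::= <cond> ) <body>: add FIRST() <body>) = { ) }.
Union: FOLLOW(<cond>) = { ), *, ] }.

{ ), *, ] }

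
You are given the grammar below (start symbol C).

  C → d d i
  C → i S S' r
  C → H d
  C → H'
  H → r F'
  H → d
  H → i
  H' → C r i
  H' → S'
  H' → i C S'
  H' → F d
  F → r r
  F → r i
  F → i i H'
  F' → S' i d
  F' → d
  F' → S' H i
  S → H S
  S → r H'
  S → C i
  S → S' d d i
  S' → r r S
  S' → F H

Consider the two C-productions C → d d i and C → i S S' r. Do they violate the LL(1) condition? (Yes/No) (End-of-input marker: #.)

No

FIRST(d d i) = { d } and FIRST(i S S' r) = { i }.
The FIRST sets are disjoint and neither alternative is nullable — no conflict.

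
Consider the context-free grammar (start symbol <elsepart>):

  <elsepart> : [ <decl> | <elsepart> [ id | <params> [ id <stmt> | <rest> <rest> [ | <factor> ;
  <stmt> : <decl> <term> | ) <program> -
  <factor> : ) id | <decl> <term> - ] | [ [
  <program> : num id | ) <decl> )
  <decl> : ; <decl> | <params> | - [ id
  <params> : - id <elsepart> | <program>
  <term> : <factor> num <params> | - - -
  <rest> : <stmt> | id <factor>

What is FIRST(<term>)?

{ ), -, ;, [, num }

From <term> : <factor> num <params>: add FIRST(<factor>) = { ), -, ;, [, num }.
<term> : - - - contributes {-}.
Union: FIRST(<term>) = { ), -, ;, [, num }.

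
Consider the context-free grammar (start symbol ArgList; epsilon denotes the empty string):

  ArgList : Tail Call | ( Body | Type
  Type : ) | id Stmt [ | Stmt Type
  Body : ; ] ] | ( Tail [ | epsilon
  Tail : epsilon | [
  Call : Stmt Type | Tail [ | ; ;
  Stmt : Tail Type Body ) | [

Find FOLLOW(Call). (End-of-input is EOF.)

In ArgList : Tail Call: Call is at the end, add FOLLOW(ArgList) = { EOF }.
Union: FOLLOW(Call) = { EOF }.

{ EOF }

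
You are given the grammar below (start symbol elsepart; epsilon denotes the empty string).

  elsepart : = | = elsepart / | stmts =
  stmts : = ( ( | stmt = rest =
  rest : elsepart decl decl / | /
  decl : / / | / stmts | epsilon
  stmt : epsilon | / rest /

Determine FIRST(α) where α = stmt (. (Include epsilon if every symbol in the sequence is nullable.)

Add FIRST(stmt)\{epsilon} = { / }; stmt is nullable, continue.
( is a terminal; add {(} and stop.

{ (, / }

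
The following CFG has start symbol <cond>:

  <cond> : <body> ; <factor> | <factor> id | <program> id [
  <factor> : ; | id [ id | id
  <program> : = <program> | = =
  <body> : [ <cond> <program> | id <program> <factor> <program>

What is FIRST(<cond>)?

From <cond> : <body> ; <factor>: add FIRST(<body>) = { [, id }.
From <cond> : <factor> id: add FIRST(<factor>) = { ;, id }.
From <cond> : <program> id [: add FIRST(<program>) = { = }.
Union: FIRST(<cond>) = { ;, =, [, id }.

{ ;, =, [, id }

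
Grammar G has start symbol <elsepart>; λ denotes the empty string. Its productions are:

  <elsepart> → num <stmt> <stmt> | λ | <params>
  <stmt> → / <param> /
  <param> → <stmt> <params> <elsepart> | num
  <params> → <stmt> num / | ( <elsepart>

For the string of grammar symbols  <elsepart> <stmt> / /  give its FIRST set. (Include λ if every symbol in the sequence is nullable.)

Add FIRST(<elsepart>)\{λ} = { (, /, num }; <elsepart> is nullable, continue.
Add FIRST(<stmt>) = { / }; <stmt> is not nullable, stop.

{ (, /, num }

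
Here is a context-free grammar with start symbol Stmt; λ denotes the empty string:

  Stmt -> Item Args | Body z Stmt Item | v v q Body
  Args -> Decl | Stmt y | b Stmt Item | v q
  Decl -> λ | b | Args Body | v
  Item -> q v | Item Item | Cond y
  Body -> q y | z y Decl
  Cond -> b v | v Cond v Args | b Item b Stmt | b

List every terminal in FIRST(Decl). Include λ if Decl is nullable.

Decl -> λ contributes λ.
Decl -> b contributes {b}.
From Decl -> Args Body: Args nullable, take FIRST(Args) ∪ FIRST(Body) = { b, q, v, z }.
Decl -> v contributes {v}.
Union: FIRST(Decl) = { b, q, v, z, λ }.

{ b, q, v, z, λ }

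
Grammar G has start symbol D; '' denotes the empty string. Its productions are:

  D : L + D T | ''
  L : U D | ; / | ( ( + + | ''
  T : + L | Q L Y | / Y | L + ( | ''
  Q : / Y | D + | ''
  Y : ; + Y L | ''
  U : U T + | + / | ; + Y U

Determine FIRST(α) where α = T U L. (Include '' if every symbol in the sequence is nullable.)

Add FIRST(T)\{''} = { (, +, /, ; }; T is nullable, continue.
Add FIRST(U) = { +, ; }; U is not nullable, stop.

{ (, +, /, ; }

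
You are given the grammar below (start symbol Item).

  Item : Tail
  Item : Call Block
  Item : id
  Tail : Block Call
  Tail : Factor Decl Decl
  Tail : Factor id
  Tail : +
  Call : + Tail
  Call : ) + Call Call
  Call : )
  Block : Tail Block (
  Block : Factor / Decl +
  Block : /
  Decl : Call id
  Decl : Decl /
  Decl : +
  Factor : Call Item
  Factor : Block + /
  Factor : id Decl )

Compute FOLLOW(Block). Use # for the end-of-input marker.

In Item : Call Block: Block is at the end, add FOLLOW(Item) = { #, ), +, /, id }.
In Tail : Block Call: add FIRST(Call) = { ), + }.
In Block : Tail Block (: add FIRST(() = { ( }.
In Factor : Block + /: add FIRST(+ /) = { + }.
Union: FOLLOW(Block) = { #, (, ), +, /, id }.

{ #, (, ), +, /, id }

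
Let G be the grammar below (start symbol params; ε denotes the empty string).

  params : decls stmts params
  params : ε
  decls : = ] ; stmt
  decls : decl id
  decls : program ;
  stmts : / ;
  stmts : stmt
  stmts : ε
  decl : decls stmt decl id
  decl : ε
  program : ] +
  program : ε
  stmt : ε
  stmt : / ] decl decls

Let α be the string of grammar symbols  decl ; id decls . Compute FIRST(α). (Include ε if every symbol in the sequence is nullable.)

Add FIRST(decl)\{ε} = { ;, =, ], id }; decl is nullable, continue.
; is a terminal; add {;} and stop.

{ ;, =, ], id }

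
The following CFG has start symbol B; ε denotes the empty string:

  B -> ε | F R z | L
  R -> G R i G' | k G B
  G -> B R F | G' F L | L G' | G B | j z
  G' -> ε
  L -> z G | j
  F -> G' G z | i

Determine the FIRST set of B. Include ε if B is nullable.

B -> ε contributes ε.
From B -> F R z: add FIRST(F) = { i, j, k, z }.
From B -> L: add FIRST(L) = { j, z }.
Union: FIRST(B) = { i, j, k, z, ε }.

{ i, j, k, z, ε }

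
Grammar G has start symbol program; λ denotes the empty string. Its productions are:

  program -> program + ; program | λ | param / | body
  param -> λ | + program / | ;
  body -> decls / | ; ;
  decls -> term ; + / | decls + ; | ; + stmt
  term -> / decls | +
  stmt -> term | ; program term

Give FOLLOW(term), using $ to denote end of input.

In decls -> term ; + /: add FIRST(; + /) = { ; }.
In stmt -> term: term is at the end, add FOLLOW(stmt) = { +, /, ; }.
In stmt -> ; program term: term is at the end, add FOLLOW(stmt) = { +, /, ; }.
Union: FOLLOW(term) = { +, /, ; }.

{ +, /, ; }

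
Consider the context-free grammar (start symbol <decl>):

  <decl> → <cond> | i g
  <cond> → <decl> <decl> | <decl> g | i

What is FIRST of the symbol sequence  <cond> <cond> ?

{ i }

Add FIRST(<cond>) = { i }; <cond> is not nullable, stop.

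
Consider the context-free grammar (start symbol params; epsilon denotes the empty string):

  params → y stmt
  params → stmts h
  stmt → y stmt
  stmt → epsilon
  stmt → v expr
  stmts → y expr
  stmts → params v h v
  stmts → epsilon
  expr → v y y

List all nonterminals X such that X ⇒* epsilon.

Directly nullable (have an epsilon-production): stmt, stmts.
No other nonterminal has a production whose RHS symbols are all nullable.

{ stmt, stmts }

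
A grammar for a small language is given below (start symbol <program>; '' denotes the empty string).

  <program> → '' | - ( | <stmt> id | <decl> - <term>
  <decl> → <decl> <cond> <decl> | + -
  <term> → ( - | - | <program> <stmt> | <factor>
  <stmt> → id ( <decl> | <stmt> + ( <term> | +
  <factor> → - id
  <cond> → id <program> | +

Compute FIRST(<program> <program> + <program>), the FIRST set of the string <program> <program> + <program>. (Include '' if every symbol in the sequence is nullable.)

Add FIRST(<program>)\{''} = { +, -, id }; <program> is nullable, continue.
Add FIRST(<program>)\{''} = { +, -, id }; <program> is nullable, continue.
+ is a terminal; add {+} and stop.

{ +, -, id }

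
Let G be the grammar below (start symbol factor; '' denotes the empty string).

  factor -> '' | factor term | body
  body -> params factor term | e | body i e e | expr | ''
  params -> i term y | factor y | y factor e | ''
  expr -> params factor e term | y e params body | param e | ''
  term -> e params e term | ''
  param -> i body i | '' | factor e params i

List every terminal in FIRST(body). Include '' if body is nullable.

{ e, i, y, '' }

From body -> params factor term: params, factor, term nullable, take FIRST(params) ∪ FIRST(factor) ∪ FIRST(term) = { e, i, y }; also '' since the whole RHS is nullable.
body -> e contributes {e}.
From body -> body i e e: body nullable, take FIRST(body) ∪ {i} = { e, i, y }.
From body -> expr: add FIRST(expr) = { e, i, y, '' } (including '' since expr is nullable).
body -> '' contributes ''.
Union: FIRST(body) = { e, i, y, '' }.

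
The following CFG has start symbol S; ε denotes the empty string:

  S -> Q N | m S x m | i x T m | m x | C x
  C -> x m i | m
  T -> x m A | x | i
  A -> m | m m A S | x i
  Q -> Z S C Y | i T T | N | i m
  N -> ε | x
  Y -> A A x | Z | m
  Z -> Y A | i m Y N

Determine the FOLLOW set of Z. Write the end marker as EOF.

{ EOF, i, m, x }

In Q -> Z S C Y: add FIRST(S C Y) = { i, m, x }.
In Y -> Z: Z is at the end, add FOLLOW(Y) = { EOF, i, m, x }.
Union: FOLLOW(Z) = { EOF, i, m, x }.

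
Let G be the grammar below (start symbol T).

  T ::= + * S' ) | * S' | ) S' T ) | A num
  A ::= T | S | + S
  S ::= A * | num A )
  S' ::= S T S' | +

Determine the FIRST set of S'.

From S' ::= S T S': add FIRST(S) = { ), *, +, num }.
S' ::= + contributes {+}.
Union: FIRST(S') = { ), *, +, num }.

{ ), *, +, num }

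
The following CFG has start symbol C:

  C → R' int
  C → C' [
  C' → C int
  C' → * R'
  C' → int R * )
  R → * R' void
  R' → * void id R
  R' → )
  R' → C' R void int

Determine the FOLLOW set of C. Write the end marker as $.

{ $, int }

C is the start symbol, so $ ∈ FOLLOW(C).
In C' → C int: add FIRST(int) = { int }.
Union: FOLLOW(C) = { $, int }.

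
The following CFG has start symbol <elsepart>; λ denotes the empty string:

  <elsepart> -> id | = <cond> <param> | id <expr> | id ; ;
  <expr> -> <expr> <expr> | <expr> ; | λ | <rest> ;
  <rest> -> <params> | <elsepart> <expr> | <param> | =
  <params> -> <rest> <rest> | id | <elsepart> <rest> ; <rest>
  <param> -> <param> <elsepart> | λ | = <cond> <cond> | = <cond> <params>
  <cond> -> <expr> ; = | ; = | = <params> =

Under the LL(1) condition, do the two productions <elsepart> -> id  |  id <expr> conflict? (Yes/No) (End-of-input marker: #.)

FIRST(id) = { id } and FIRST(id <expr>) = { id }.
Both contain id, so the two alternatives are not disjoint — LL(1) conflict.

Yes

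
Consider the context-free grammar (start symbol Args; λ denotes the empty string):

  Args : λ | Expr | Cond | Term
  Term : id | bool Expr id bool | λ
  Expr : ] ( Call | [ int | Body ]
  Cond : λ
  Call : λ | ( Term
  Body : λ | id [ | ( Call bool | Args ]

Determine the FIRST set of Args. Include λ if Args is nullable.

{ (, [, ], bool, id, λ }

Args : λ contributes λ.
From Args : Expr: add FIRST(Expr) = { (, [, ], bool, id }.
From Args : Cond: add FIRST(Cond) = { λ } (including λ since Cond is nullable).
From Args : Term: add FIRST(Term) = { bool, id, λ } (including λ since Term is nullable).
Union: FIRST(Args) = { (, [, ], bool, id, λ }.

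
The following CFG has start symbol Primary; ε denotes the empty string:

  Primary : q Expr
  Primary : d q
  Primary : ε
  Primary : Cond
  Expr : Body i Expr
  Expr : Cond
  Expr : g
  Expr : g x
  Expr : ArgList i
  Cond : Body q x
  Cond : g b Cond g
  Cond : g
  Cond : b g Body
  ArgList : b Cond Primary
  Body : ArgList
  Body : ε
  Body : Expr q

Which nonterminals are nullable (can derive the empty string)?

Directly nullable (have an ε-production): Primary, Body.
No other nonterminal has a production whose RHS symbols are all nullable.

{ Body, Primary }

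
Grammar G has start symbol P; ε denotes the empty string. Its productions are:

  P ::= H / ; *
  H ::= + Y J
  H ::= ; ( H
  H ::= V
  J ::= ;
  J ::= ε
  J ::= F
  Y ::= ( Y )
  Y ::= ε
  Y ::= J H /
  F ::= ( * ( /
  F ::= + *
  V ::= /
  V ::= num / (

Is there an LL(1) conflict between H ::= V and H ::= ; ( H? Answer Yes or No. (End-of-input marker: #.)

No

FIRST(V) = { /, num } and FIRST(; ( H) = { ; }.
The FIRST sets are disjoint and neither alternative is nullable — no conflict.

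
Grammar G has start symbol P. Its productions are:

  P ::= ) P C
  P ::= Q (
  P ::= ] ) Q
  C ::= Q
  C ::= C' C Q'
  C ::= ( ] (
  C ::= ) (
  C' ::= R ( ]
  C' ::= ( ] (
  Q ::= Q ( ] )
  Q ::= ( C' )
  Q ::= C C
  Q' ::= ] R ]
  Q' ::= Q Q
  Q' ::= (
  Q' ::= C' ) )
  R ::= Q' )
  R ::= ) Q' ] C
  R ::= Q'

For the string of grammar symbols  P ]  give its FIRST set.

Add FIRST(P) = { (, ), ] }; P is not nullable, stop.

{ (, ), ] }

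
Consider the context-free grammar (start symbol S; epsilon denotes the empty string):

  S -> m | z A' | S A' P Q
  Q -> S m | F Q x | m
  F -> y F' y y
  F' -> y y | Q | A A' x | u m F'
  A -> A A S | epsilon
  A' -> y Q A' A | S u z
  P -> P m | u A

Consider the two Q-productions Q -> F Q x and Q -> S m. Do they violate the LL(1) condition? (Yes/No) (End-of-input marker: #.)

FIRST(F Q x) = { y } and FIRST(S m) = { m, z }.
The FIRST sets are disjoint and neither alternative is nullable — no conflict.

No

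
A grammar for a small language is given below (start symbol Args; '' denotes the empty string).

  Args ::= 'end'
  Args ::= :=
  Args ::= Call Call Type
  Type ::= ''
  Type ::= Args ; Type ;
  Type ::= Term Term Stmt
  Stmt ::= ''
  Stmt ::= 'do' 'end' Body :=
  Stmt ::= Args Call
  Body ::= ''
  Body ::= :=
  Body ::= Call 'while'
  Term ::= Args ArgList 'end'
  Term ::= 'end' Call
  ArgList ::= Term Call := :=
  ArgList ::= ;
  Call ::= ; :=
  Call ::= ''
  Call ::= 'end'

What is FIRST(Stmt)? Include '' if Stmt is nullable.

Stmt ::= '' contributes ''.
Stmt ::= 'do' 'end' Body := contributes {'do'}.
From Stmt ::= Args Call: Args, Call nullable, take FIRST(Args) ∪ FIRST(Call) = { 'end', :=, ; }; also '' since the whole RHS is nullable.
Union: FIRST(Stmt) = { 'do', 'end', :=, ;, '' }.

{ 'do', 'end', :=, ;, '' }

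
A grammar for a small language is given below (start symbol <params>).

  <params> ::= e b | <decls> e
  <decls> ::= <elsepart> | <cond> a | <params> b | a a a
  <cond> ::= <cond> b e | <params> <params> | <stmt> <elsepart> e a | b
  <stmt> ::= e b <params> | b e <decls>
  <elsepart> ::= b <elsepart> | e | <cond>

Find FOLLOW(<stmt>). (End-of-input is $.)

{ a, b, e }

In <cond> ::= <stmt> <elsepart> e a: add FIRST(<elsepart> e a) = { a, b, e }.
Union: FOLLOW(<stmt>) = { a, b, e }.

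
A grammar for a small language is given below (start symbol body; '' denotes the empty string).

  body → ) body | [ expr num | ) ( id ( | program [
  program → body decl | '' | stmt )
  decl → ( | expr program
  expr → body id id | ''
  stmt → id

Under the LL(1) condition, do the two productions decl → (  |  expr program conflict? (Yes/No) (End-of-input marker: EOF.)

FIRST(() = { ( } and FIRST(expr program) = { ), [, id, '' }.
The second is nullable but FOLLOW(decl) = { [ } is disjoint from FIRST of the first.

No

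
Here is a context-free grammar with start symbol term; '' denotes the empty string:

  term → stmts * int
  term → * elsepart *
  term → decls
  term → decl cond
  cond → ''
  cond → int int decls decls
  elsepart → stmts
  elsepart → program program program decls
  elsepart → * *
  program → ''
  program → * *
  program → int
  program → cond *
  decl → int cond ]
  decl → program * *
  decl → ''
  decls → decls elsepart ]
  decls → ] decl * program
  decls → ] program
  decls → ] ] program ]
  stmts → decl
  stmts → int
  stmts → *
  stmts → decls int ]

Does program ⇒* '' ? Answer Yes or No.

Yes

program has an ''-production, so program ⇒ ''.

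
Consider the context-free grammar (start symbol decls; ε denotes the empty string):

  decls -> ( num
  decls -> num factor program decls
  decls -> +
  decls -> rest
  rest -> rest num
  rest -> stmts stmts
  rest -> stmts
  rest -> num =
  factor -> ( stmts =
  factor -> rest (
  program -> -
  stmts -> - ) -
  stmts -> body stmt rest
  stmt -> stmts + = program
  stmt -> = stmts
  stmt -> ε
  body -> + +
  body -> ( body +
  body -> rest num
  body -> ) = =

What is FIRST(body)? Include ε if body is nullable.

body -> + + contributes {+}.
body -> ( body + contributes {(}.
From body -> rest num: add FIRST(rest) = { (, ), +, -, num }.
body -> ) = = contributes {)}.
Union: FIRST(body) = { (, ), +, -, num }.

{ (, ), +, -, num }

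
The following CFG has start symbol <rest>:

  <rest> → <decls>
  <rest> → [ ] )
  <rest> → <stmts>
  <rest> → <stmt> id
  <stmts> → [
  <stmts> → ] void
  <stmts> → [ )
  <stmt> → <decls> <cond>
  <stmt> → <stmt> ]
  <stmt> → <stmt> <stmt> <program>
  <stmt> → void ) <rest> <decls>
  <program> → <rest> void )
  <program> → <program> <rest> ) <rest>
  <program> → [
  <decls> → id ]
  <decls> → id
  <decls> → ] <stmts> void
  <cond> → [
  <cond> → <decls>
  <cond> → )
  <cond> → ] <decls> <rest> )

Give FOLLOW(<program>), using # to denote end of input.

In <stmt> → <stmt> <stmt> <program>: <program> is at the end, add FOLLOW(<stmt>) = { [, ], id, void }.
In <program> → <program> <rest> ) <rest>: add FIRST(<rest> ) <rest>) = { [, ], id, void }.
Union: FOLLOW(<program>) = { [, ], id, void }.

{ [, ], id, void }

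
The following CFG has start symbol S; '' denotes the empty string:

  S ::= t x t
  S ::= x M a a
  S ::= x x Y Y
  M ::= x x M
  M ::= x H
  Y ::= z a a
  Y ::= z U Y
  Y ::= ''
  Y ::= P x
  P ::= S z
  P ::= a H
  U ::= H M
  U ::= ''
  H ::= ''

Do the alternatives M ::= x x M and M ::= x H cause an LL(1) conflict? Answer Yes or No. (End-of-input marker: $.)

FIRST(x x M) = { x } and FIRST(x H) = { x }.
Both contain x, so the two alternatives are not disjoint — LL(1) conflict.

Yes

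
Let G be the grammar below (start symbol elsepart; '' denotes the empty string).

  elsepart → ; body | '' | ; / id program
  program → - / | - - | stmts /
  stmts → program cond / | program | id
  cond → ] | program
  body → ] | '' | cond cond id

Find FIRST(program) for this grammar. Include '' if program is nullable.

{ -, id }

program → - / contributes {-}.
program → - - contributes {-}.
From program → stmts /: add FIRST(stmts) = { -, id }.
Union: FIRST(program) = { -, id }.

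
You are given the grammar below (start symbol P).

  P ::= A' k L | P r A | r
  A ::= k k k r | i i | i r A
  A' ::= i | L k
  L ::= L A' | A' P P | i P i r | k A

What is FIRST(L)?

{ i, k }

From L ::= L A': add FIRST(L) = { i, k }.
From L ::= A' P P: add FIRST(A') = { i, k }.
L ::= i P i r contributes {i}.
L ::= k A contributes {k}.
Union: FIRST(L) = { i, k }.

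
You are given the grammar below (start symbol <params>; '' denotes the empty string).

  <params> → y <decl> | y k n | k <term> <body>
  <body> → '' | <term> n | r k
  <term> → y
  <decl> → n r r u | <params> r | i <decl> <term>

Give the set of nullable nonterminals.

{ <body> }

Directly nullable (have an ''-production): <body>.
No other nonterminal has a production whose RHS symbols are all nullable.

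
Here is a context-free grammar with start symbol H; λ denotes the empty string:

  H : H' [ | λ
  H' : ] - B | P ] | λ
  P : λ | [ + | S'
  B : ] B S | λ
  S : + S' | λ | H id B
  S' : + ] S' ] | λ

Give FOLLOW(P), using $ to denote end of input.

{ ] }

In H' : P ]: add FIRST(]) = { ] }.
Union: FOLLOW(P) = { ] }.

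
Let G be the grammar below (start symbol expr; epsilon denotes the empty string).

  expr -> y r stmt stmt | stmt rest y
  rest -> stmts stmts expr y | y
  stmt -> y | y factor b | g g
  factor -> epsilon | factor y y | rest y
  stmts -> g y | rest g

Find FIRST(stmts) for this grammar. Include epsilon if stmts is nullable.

stmts -> g y contributes {g}.
From stmts -> rest g: add FIRST(rest) = { g, y }.
Union: FIRST(stmts) = { g, y }.

{ g, y }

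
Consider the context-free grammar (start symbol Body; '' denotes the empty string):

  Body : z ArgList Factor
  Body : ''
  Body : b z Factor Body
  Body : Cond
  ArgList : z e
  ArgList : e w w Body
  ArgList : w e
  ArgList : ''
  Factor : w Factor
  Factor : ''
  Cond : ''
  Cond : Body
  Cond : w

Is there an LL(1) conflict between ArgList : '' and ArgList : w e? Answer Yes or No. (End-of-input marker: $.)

Yes

FIRST('') = { '' } and FIRST(w e) = { w }.
The first alternative is nullable and FOLLOW(ArgList) = { $, w } shares w with FIRST of the second — conflict.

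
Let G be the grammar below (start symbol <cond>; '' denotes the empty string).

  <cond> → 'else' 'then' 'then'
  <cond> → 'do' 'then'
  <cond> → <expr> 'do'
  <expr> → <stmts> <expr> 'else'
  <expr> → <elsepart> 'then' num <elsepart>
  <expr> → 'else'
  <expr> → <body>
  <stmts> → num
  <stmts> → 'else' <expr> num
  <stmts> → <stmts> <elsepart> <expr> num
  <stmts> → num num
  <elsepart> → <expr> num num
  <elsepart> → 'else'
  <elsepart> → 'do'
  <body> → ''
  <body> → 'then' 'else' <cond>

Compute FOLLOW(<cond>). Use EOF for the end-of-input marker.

{ EOF, 'do', 'else', num }

<cond> is the start symbol, so EOF ∈ FOLLOW(<cond>).
In <body> → 'then' 'else' <cond>: <cond> is at the end, add FOLLOW(<body>) = { 'do', 'else', num }.
Union: FOLLOW(<cond>) = { EOF, 'do', 'else', num }.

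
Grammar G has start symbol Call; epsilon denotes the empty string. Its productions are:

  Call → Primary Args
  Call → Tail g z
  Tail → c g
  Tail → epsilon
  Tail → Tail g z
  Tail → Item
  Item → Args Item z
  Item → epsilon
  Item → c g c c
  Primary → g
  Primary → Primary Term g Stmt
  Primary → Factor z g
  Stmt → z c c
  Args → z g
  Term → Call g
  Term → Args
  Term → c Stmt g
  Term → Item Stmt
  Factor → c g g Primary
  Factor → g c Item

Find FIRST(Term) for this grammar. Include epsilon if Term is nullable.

From Term → Call g: add FIRST(Call) = { c, g, z }.
From Term → Args: add FIRST(Args) = { z }.
Term → c Stmt g contributes {c}.
From Term → Item Stmt: Item nullable, take FIRST(Item) ∪ FIRST(Stmt) = { c, z }.
Union: FIRST(Term) = { c, g, z }.

{ c, g, z }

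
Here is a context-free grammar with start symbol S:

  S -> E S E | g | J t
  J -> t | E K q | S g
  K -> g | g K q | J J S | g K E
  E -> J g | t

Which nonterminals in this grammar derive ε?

No nonterminal has an empty production or an RHS whose symbols are all nullable.

{ } (none)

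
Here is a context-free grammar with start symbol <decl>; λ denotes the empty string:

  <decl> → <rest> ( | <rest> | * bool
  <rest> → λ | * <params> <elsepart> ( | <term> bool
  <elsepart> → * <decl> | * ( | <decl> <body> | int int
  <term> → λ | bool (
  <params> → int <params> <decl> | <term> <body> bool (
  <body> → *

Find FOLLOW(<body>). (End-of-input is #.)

{ (, bool }

In <elsepart> → <decl> <body>: <body> is at the end, add FOLLOW(<elsepart>) = { ( }.
In <params> → <term> <body> bool (: add FIRST(bool () = { bool }.
Union: FOLLOW(<body>) = { (, bool }.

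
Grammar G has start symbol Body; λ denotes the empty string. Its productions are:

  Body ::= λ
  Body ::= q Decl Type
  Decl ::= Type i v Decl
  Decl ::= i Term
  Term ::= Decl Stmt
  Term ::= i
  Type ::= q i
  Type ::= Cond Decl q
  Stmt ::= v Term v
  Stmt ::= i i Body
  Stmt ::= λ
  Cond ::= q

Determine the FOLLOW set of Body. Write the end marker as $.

{ $, i, q, v }

Body is the start symbol, so $ ∈ FOLLOW(Body).
In Stmt ::= i i Body: Body is at the end, add FOLLOW(Stmt) = { i, q, v }.
Union: FOLLOW(Body) = { $, i, q, v }.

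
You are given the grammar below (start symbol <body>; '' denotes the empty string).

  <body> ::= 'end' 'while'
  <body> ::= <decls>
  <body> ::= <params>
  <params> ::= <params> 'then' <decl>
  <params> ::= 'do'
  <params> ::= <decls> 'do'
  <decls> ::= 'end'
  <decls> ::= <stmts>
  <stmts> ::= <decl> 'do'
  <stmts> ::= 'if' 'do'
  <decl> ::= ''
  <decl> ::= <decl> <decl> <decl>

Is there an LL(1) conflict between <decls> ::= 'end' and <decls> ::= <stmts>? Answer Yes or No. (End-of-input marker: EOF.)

FIRST('end') = { 'end' } and FIRST(<stmts>) = { 'do', 'if' }.
The FIRST sets are disjoint and neither alternative is nullable — no conflict.

No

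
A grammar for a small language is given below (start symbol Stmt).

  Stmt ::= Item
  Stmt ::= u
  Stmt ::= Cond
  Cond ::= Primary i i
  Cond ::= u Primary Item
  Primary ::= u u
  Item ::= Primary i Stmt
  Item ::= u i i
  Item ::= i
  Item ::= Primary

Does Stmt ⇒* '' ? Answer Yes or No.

No nonterminal in this grammar is nullable.
No production of Stmt has an RHS whose symbols are all nullable, so Stmt is not nullable.

No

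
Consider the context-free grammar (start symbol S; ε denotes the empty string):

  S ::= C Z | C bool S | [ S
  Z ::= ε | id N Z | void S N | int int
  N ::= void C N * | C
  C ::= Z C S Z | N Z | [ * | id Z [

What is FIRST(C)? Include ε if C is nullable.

From C ::= Z C S Z: Z nullable, take FIRST(Z) ∪ FIRST(C) = { [, id, int, void }.
From C ::= N Z: add FIRST(N) = { [, id, int, void }.
C ::= [ * contributes {[}.
C ::= id Z [ contributes {id}.
Union: FIRST(C) = { [, id, int, void }.

{ [, id, int, void }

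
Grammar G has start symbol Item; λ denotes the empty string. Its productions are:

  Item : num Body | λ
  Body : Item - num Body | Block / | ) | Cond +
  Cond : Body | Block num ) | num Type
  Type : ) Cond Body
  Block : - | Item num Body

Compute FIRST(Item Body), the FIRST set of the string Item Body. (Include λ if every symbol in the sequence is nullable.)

{ ), -, num }

Add FIRST(Item)\{λ} = { num }; Item is nullable, continue.
Add FIRST(Body) = { ), -, num }; Body is not nullable, stop.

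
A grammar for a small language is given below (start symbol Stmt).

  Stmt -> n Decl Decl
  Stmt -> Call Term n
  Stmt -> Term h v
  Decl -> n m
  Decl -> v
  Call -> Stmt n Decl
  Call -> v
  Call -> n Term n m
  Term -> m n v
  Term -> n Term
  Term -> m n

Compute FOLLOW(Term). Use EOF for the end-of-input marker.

In Stmt -> Call Term n: add FIRST(n) = { n }.
In Stmt -> Term h v: add FIRST(h v) = { h }.
In Call -> n Term n m: add FIRST(n m) = { n }.
In Term -> n Term: Term is at the end, add FOLLOW(Term) = { h, n }.
Union: FOLLOW(Term) = { h, n }.

{ h, n }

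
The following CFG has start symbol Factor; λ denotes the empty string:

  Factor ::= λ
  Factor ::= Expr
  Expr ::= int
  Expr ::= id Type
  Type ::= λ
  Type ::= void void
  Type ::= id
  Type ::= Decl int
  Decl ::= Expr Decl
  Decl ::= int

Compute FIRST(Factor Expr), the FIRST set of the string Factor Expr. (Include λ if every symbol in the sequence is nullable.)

{ id, int }

Add FIRST(Factor)\{λ} = { id, int }; Factor is nullable, continue.
Add FIRST(Expr) = { id, int }; Expr is not nullable, stop.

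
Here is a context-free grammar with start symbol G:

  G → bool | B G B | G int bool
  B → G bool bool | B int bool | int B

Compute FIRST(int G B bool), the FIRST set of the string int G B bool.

{ int }

int is a terminal; add {int} and stop.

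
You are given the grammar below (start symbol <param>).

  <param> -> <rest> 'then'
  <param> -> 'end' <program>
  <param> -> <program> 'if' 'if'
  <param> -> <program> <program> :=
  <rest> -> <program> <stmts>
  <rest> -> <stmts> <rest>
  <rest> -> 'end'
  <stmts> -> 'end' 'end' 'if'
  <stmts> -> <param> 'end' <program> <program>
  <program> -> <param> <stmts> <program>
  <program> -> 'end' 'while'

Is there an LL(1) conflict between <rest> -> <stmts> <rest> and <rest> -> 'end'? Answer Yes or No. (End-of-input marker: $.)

FIRST(<stmts> <rest>) = { 'end' } and FIRST('end') = { 'end' }.
Both contain 'end', so the two alternatives are not disjoint — LL(1) conflict.

Yes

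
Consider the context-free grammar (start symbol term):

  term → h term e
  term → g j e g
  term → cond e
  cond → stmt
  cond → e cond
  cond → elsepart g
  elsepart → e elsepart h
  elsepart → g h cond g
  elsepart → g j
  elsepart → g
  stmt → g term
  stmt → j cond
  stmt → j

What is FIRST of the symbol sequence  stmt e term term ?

Add FIRST(stmt) = { g, j }; stmt is not nullable, stop.

{ g, j }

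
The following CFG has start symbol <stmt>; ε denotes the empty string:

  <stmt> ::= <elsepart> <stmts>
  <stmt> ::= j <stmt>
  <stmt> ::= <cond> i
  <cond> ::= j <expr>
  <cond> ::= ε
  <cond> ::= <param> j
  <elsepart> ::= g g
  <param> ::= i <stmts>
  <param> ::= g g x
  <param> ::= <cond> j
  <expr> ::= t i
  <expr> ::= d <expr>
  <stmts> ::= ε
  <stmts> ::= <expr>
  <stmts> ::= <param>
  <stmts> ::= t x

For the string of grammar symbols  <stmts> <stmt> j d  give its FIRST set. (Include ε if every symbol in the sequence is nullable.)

Add FIRST(<stmts>)\{ε} = { d, g, i, j, t }; <stmts> is nullable, continue.
Add FIRST(<stmt>) = { g, i, j }; <stmt> is not nullable, stop.

{ d, g, i, j, t }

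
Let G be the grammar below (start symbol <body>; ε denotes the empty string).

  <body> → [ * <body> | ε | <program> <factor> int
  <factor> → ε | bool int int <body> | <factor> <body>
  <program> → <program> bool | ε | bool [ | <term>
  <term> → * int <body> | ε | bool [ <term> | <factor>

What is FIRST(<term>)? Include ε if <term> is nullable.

{ *, [, bool, int, ε }

<term> → * int <body> contributes {*}.
<term> → ε contributes ε.
<term> → bool [ <term> contributes {bool}.
From <term> → <factor>: add FIRST(<factor>) = { *, [, bool, int, ε } (including ε since <factor> is nullable).
Union: FIRST(<term>) = { *, [, bool, int, ε }.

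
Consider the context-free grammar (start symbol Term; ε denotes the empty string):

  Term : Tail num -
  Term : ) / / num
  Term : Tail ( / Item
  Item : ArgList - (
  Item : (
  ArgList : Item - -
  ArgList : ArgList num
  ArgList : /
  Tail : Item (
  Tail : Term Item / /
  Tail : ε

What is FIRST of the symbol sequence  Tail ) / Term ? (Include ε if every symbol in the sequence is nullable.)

Add FIRST(Tail)\{ε} = { (, ), /, num }; Tail is nullable, continue.
) is a terminal; add {)} and stop.

{ (, ), /, num }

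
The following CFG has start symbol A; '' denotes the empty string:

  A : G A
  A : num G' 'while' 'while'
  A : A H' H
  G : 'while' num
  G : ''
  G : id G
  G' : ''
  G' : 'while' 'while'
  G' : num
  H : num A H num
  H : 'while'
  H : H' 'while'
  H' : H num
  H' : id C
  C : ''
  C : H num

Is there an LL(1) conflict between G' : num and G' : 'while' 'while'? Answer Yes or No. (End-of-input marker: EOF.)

FIRST(num) = { num } and FIRST('while' 'while') = { 'while' }.
The FIRST sets are disjoint and neither alternative is nullable — no conflict.

No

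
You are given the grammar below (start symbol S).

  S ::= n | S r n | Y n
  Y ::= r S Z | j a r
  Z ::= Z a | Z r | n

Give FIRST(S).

S ::= n contributes {n}.
From S ::= S r n: add FIRST(S) = { j, n, r }.
From S ::= Y n: add FIRST(Y) = { j, r }.
Union: FIRST(S) = { j, n, r }.

{ j, n, r }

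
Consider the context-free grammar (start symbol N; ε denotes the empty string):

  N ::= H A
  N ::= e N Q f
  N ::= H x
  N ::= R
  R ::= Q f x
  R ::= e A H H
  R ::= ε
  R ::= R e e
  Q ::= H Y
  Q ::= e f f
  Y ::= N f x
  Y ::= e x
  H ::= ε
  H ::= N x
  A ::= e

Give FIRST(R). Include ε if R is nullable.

{ e, f, x, ε }

From R ::= Q f x: add FIRST(Q) = { e, f, x }.
R ::= e A H H contributes {e}.
R ::= ε contributes ε.
From R ::= R e e: R nullable, take FIRST(R) ∪ {e} = { e, f, x }.
Union: FIRST(R) = { e, f, x, ε }.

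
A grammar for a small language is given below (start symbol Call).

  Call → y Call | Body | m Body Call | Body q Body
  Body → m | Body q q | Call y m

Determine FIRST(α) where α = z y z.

{ z }

z is a terminal; add {z} and stop.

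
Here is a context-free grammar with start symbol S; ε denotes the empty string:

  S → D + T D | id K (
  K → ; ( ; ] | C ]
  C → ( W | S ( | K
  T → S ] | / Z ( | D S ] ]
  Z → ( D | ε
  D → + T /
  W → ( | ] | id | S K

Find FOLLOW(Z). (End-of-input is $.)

In T → / Z (: add FIRST(() = { ( }.
Union: FOLLOW(Z) = { ( }.

{ ( }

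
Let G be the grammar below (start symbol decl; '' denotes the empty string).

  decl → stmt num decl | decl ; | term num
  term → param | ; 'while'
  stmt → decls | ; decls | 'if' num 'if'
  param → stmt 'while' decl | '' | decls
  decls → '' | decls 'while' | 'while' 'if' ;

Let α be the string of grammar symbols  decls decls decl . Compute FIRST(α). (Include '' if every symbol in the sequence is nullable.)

Add FIRST(decls)\{''} = { 'while' }; decls is nullable, continue.
Add FIRST(decls)\{''} = { 'while' }; decls is nullable, continue.
Add FIRST(decl) = { 'if', 'while', ;, num }; decl is not nullable, stop.

{ 'if', 'while', ;, num }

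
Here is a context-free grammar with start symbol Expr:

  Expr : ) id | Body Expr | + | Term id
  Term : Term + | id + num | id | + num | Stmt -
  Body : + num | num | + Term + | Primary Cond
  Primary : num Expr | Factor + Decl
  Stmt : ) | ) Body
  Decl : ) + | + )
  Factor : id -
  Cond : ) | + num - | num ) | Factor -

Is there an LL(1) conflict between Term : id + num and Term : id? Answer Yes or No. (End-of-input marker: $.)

FIRST(id + num) = { id } and FIRST(id) = { id }.
Both contain id, so the two alternatives are not disjoint — LL(1) conflict.

Yes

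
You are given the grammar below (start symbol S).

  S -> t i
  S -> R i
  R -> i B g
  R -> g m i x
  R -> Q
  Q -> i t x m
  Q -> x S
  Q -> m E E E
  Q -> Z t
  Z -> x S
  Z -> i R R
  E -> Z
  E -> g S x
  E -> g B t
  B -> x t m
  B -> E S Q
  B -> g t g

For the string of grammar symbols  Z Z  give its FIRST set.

{ i, x }

Add FIRST(Z) = { i, x }; Z is not nullable, stop.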